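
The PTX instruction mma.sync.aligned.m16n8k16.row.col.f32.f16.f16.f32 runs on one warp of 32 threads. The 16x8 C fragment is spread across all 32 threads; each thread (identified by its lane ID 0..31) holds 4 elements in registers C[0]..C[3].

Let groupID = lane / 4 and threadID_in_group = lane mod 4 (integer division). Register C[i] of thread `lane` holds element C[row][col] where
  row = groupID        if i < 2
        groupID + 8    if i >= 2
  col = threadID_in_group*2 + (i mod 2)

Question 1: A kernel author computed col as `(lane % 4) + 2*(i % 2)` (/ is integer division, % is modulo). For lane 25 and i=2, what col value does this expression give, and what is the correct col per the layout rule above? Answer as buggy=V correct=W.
`(lane % 4) + 2*(i % 2)`[25,2]->1
lane 25: gid=6 (25/4), tid=1 (25%4)
i=2: r=6+8=14, c=1*2+0=2
col: 1 vs 2

buggy=1 correct=2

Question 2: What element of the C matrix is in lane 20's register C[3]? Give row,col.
13,1

lane 20=>20/4=5, 20 mod 4=0
i=3  r:5+8=>13  c:2·0+1=>1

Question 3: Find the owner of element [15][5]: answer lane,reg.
30,3

r: 15->gid=7,r8=1  c: 5->tid=2,i&1=1
L=7*4+2=30  i=1*2+1=3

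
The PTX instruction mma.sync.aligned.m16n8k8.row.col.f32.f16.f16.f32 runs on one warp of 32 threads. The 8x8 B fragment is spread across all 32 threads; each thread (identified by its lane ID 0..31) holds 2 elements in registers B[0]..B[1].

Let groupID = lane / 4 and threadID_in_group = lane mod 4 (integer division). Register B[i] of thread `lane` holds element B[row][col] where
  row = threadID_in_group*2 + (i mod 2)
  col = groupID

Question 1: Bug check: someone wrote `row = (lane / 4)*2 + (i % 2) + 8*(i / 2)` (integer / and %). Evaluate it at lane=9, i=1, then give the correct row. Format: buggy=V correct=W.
buggy=5 correct=3

`(lane / 4)*2 + (i % 2) + 8*(i / 2)`[9,1]⇒5
L=9⇒gr=9>>2=2, th=9&3=1
[1]⇒row 1·2+1=3  col gr=2
row: 5 vs 3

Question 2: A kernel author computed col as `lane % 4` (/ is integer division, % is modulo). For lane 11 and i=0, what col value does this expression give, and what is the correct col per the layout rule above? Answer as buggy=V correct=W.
buggy=3 correct=2

`lane % 4`[11,0]->3
lane 11->11/4=2, 11 mod 4=3
i=0  r:2·3+0->6  c:2
col: 3 vs 2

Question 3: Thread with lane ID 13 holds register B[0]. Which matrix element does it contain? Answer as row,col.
13: gr=3,th=1
[0] (1*2+0,3) = (2,3)

2,3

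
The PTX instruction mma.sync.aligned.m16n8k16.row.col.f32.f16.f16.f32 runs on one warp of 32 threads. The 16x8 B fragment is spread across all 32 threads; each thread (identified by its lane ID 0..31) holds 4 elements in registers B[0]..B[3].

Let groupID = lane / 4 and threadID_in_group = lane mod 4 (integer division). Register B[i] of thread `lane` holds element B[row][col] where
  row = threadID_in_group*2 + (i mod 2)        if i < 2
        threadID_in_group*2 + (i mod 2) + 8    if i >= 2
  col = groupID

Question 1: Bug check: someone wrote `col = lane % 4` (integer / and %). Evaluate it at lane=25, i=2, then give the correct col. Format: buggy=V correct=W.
`lane % 4`[25,2]⇒1
L=25⇒gr=25>>2=6, th=25&3=1
[2]⇒row 1·2+0+8=10  col gr=6
col: 1 vs 6

buggy=1 correct=6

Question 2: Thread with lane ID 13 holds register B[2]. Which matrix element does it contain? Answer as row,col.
lane 13: gr=3 (13/4), th=1 (13%4)
i=2: r=1*2+0+8=10, c=gr=3

10,3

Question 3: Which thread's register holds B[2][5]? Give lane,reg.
21,0

c:5=>grp=5  r:2=>rB=0,tig=1,lo=0
L=5*4+1=21  i=0*2+0=0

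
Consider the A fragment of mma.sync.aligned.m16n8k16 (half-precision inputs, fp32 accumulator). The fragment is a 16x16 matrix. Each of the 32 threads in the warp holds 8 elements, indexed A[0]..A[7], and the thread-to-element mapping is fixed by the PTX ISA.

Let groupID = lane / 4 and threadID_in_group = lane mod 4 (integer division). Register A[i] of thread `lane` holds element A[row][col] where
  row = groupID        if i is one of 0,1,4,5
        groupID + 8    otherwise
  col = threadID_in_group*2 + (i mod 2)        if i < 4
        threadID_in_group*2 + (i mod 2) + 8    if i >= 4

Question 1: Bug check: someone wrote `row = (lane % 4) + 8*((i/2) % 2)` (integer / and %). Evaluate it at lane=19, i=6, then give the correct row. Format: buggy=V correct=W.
buggy=11 correct=12

`(lane % 4) + 8*((i/2) % 2)`[19,6]⇒11
lane 19⇒19/4=4, 19 mod 4=3
i=6  r:4+8⇒12  c:2·3+0+8⇒14
row: 11 vs 12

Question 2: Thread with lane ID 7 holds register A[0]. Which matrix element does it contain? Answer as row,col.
lane 7⇒7/4=1, 7 mod 4=3
i=0  r:1+0⇒1  c:2·3+0+0⇒6

1,6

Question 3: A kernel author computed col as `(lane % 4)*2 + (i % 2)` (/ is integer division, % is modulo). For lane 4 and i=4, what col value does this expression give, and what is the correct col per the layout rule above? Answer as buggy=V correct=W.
buggy=0 correct=8

`(lane % 4)*2 + (i % 2)`[4,4]->0
lane 4->4/4=1, 4 mod 4=0
i=4  r:1+0->1  c:2·0+0+8->8
col: 0 vs 8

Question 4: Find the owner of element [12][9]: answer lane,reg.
r: 12->gid=4,r8=1  c: 9->c8=1,tid=0,i&1=1
L=4*4+0=16  i=1*4+1*2+1=7

16,7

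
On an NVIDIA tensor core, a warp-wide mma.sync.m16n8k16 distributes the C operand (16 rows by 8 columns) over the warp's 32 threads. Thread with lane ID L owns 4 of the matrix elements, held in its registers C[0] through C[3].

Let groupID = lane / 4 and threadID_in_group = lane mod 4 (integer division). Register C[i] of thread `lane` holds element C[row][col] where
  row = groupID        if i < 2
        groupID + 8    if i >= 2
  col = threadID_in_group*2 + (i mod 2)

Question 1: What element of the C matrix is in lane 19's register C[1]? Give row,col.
lane 19->19/4=4, 19 mod 4=3
i=1  r:4+0->4  c:2·3+1->7

4,7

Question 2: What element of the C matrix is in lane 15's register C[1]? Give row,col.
L=15→G=15>>2=3, T=15&3=3
[1]→row 3+0=3  col 3·2+1=7

3,7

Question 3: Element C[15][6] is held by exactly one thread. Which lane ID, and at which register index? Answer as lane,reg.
31,2

r:15=>grp=7,rB=1  c:6=>tig=3,lo=0
L=7*4+3=31  i=1*2+0=2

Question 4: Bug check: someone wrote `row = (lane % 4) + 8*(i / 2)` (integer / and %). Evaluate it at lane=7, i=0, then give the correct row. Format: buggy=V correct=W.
`(lane % 4) + 8*(i / 2)`[7,0]→3
L=7→G=7>>2=1, T=7&3=3
[0]→row 1+0=1  col 3·2+0=6
row: 3 vs 1

buggy=3 correct=1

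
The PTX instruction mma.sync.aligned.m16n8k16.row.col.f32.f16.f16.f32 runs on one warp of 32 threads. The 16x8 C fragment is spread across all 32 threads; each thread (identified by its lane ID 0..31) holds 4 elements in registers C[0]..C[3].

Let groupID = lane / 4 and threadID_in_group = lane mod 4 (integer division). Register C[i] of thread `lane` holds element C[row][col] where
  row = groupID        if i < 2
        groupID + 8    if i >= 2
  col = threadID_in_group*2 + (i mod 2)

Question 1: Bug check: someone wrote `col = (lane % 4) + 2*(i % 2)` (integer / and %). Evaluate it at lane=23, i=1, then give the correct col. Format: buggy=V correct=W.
buggy=5 correct=7

`(lane % 4) + 2*(i % 2)`[23,1]→5
lane 23→23/4=5, 23 mod 4=3
i=1  r:5+0→5  c:2·3+1→7
col: 5 vs 7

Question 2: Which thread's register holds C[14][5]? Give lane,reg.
r: 14->gid=6,r8=1  c: 5->tid=2,i&1=1
L=6*4+2=26  i=1*2+1=3

26,3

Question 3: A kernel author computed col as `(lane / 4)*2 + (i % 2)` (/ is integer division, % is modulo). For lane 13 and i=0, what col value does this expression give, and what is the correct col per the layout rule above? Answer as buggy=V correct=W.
buggy=6 correct=2

`(lane / 4)*2 + (i % 2)`[13,0]=>6
L=13=>grp=13>>2=3, tig=13&3=1
[0]=>row 3+0=3  col 1·2+0=2
col: 6 vs 2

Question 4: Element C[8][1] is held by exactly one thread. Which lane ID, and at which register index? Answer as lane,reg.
r=8⇒gr=0,Rb=1  c=1⇒th=0,odd=1
L=0*4+0=0  i=1*2+1=3

0,3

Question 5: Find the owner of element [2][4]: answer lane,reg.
r=2⇒gr=2,Rb=0  c=4⇒th=2,odd=0
L=2*4+2=10  i=0*2+0=0

10,0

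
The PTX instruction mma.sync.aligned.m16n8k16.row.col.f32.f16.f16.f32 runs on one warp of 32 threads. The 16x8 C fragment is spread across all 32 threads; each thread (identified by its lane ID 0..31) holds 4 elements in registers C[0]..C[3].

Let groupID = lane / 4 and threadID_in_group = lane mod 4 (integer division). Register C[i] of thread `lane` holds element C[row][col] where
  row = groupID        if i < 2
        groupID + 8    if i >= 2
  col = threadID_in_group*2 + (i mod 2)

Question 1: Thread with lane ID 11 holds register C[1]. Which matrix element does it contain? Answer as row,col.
2,7

L=11->g=11>>2=2, t=11&3=3
[1]->row 2+0=2  col 3·2+1=7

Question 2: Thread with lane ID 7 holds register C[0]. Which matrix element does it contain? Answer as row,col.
lane 7->7/4=1, 7 mod 4=3
i=0  r:1+0->1  c:2·3+0->6

1,6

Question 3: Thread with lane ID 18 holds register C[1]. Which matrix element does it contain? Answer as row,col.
lane 18->18/4=4, 18 mod 4=2
i=1  r:4+0->4  c:2·2+1->5

4,5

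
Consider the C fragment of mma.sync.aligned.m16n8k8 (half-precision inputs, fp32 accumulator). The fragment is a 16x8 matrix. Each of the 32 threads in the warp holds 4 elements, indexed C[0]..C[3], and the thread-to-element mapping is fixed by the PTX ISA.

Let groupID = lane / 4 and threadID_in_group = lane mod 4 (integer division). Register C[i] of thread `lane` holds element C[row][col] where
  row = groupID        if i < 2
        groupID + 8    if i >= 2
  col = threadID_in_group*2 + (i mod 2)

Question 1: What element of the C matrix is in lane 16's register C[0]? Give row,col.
16: gid=4,tid=0
[0] (4+0,0*2+0) = (4,0)

4,0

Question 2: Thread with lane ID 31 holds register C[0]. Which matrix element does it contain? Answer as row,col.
7,6

31: G=7,T=3
[0] (7+0,3*2+0) = (7,6)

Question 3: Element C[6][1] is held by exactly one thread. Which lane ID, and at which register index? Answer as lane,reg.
r: 6->gid=6,r8=0  c: 1->tid=0,i&1=1
L=6*4+0=24  i=0*2+1=1

24,1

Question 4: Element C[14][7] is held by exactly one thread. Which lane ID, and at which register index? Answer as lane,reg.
27,3

r=14→G=6,rhi=1  c=7→T=3,p=1
L=6*4+3=27  i=1*2+1=3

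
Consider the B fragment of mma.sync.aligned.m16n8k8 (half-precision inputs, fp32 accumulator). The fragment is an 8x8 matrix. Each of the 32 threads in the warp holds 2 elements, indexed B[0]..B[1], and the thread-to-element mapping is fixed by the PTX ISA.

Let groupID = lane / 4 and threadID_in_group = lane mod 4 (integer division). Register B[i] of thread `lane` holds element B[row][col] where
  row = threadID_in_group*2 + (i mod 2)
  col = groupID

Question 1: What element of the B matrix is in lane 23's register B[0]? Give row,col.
6,5

lane 23→23/4=5, 23 mod 4=3
i=0  r:2·3+0→6  c:5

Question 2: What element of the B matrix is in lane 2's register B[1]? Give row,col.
5,0

lane 2: G=0 (2/4), T=2 (2%4)
i=1: r=2*2+1=5, c=G=0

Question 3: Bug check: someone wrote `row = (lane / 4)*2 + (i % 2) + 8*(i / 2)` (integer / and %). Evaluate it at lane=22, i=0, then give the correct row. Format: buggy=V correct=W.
`(lane / 4)*2 + (i % 2) + 8*(i / 2)`[22,0]->10
22: gid=5,tid=2
[0] (2*2+0,5) = (4,5)
row: 10 vs 4

buggy=10 correct=4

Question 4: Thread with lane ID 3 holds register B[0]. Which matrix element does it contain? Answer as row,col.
6,0

L=3->gid=3>>2=0, tid=3&3=3
[0]->row 3·2+0=6  col gid=0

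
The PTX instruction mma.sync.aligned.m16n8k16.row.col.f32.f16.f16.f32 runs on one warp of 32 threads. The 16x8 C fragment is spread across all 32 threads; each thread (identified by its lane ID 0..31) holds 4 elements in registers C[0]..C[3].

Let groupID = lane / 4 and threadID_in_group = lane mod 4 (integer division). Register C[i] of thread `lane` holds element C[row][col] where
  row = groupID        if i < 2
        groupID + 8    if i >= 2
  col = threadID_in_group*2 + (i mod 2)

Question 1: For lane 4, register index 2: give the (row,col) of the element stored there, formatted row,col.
9,0

lane 4: gr=1 (4/4), th=0 (4%4)
i=2: r=1+8=9, c=0*2+0=0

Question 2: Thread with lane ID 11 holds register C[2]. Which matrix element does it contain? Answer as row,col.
lane 11: G=2 (11/4), T=3 (11%4)
i=2: r=2+8=10, c=3*2+0=6

10,6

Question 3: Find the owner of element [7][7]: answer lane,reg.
r=7→G=7,rhi=0  c=7→T=3,p=1
L=7*4+3=31  i=0*2+1=1

31,1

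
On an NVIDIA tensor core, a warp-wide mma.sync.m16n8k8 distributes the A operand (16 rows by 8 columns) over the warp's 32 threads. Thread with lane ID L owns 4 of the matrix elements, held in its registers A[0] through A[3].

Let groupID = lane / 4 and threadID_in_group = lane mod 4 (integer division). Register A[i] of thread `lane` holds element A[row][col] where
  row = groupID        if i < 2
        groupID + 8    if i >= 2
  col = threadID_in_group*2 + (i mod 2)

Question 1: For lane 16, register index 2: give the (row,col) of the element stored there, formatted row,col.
lane 16: grp=4 (16/4), tig=0 (16%4)
i=2: r=4+8=12, c=0*2+0=0

12,0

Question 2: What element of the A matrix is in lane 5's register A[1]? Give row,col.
lane 5: gid=1 (5/4), tid=1 (5%4)
i=1: r=1+0=1, c=1*2+1=3

1,3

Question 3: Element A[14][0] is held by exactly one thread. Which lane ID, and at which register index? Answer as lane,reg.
24,2

r: 14->gid=6,r8=1  c: 0->tid=0,i&1=0
L=6*4+0=24  i=1*2+0=2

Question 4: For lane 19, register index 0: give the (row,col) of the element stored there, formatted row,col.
4,6

L=19→G=19>>2=4, T=19&3=3
[0]→row 4+0=4  col 3·2+0=6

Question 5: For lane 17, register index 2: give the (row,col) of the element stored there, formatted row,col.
17: grp=4,tig=1
[2] (4+8,1*2+0) = (12,2)

12,2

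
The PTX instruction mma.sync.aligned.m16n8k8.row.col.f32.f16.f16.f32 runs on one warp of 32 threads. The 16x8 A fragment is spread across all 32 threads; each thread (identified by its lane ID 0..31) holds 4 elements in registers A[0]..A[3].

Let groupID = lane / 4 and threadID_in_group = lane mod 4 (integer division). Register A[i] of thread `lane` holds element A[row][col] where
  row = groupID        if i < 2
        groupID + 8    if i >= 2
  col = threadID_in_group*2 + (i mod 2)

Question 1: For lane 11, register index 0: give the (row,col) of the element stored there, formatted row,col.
L=11->gid=11>>2=2, tid=11&3=3
[0]->row 2+0=2  col 3·2+0=6

2,6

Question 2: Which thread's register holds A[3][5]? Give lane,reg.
r=3→G=3,rhi=0  c=5→T=2,p=1
L=3*4+2=14  i=0*2+1=1

14,1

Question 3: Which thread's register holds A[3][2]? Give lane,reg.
13,0

r: 3->gid=3,r8=0  c: 2->tid=1,i&1=0
L=3*4+1=13  i=0*2+0=0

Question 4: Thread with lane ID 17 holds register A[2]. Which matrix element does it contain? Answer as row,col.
17: g=4,t=1
[2] (4+8,1*2+0) = (12,2)

12,2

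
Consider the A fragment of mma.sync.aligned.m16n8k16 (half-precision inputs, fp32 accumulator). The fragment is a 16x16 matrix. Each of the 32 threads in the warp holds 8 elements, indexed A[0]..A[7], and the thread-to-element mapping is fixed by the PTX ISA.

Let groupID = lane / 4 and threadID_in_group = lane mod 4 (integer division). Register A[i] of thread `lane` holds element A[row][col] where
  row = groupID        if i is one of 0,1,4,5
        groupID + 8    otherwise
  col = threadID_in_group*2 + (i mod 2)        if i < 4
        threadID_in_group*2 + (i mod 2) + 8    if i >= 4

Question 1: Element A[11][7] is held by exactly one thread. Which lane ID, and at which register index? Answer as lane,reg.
15,3

r:11=>grp=3,rB=1  c:7=>cB=0,tig=3,lo=1
L=3*4+3=15  i=0*4+1*2+1=3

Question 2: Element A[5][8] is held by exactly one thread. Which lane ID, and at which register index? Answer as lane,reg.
r=5→G=5,rhi=0  c=8→chi=1,T=0,p=0
L=5*4+0=20  i=1*4+0*2+0=4

20,4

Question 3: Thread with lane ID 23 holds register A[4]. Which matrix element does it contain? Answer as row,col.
5,14

lane 23⇒23/4=5, 23 mod 4=3
i=4  r:5+0⇒5  c:2·3+0+8⇒14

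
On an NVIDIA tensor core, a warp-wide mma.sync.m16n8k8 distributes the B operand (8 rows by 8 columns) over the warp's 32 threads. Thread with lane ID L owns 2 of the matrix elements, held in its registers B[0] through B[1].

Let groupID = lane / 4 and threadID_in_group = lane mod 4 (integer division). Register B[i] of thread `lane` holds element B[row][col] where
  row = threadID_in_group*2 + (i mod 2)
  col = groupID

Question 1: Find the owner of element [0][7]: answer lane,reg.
28,0

c=7→G=7  r=0→T=0,p=0
L=7*4+0=28  i=0=0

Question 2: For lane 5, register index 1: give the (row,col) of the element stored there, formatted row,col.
5: gid=1,tid=1
[1] (1*2+1,1) = (3,1)

3,1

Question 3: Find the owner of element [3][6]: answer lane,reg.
c: 6->gid=6  r: 3->tid=1,i&1=1
L=6*4+1=25  i=1=1

25,1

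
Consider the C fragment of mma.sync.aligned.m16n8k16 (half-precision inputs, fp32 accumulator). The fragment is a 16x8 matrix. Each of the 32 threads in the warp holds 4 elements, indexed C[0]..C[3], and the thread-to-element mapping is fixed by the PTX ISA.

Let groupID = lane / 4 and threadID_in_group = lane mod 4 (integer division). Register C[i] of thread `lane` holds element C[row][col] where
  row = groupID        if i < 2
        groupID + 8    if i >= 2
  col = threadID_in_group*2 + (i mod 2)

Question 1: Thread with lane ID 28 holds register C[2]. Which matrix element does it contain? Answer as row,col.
15,0

28: grp=7,tig=0
[2] (7+8,0*2+0) = (15,0)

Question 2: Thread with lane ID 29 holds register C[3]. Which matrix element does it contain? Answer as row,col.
15,3

29: gid=7,tid=1
[3] (7+8,1*2+1) = (15,3)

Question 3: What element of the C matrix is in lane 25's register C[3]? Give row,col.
lane 25: gid=6 (25/4), tid=1 (25%4)
i=3: r=6+8=14, c=1*2+1=3

14,3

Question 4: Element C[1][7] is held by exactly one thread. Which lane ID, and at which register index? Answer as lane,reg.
7,1

r:1=>grp=1,rB=0  c:7=>tig=3,lo=1
L=1*4+3=7  i=0*2+1=1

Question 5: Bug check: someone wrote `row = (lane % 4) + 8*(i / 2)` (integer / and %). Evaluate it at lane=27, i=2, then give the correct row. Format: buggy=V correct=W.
`(lane % 4) + 8*(i / 2)`[27,2]⇒11
lane 27: gr=6 (27/4), th=3 (27%4)
i=2: r=6+8=14, c=3*2+0=6
row: 11 vs 14

buggy=11 correct=14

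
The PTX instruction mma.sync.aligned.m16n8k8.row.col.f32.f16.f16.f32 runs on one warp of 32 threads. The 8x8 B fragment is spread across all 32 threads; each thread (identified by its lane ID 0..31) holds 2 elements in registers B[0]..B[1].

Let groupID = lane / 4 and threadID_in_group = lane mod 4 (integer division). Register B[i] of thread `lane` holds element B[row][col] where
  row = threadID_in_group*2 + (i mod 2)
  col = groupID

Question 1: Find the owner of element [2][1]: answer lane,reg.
c=1->g=1  r=2->t=1,b0=0
L=1*4+1=5  i=0=0

5,0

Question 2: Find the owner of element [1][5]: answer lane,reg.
c=5⇒gr=5  r=1⇒th=0,odd=1
L=5*4+0=20  i=1=1

20,1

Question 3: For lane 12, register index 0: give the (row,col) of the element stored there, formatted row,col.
0,3

lane 12=>12/4=3, 12 mod 4=0
i=0  r:2·0+0=>0  c:3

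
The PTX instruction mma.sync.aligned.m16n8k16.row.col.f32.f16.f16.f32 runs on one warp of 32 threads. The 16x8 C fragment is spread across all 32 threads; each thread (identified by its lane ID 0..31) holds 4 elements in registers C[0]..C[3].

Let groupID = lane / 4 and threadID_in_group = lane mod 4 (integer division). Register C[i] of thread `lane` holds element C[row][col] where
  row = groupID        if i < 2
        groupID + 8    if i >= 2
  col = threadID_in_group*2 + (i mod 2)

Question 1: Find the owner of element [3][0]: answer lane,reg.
12,0

r=3⇒gr=3,Rb=0  c=0⇒th=0,odd=0
L=3*4+0=12  i=0*2+0=0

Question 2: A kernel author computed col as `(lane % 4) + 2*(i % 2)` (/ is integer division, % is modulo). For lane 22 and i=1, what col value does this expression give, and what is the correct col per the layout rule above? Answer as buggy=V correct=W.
`(lane % 4) + 2*(i % 2)`[22,1]=>4
22: grp=5,tig=2
[1] (5+0,2*2+1) = (5,5)
col: 4 vs 5

buggy=4 correct=5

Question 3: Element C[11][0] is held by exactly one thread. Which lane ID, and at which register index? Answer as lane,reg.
r=11⇒gr=3,Rb=1  c=0⇒th=0,odd=0
L=3*4+0=12  i=1*2+0=2

12,2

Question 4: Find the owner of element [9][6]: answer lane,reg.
7,2

r: 9->gid=1,r8=1  c: 6->tid=3,i&1=0
L=1*4+3=7  i=1*2+0=2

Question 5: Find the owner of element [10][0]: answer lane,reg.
r=10→G=2,rhi=1  c=0→T=0,p=0
L=2*4+0=8  i=1*2+0=2

8,2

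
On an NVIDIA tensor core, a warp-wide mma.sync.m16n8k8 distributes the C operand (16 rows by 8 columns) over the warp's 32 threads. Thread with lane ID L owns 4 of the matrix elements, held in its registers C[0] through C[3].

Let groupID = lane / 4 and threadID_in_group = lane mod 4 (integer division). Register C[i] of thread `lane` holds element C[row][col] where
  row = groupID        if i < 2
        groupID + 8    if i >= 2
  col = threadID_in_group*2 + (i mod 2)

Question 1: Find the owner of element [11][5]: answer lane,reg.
14,3

r:11=>grp=3,rB=1  c:5=>tig=2,lo=1
L=3*4+2=14  i=1*2+1=3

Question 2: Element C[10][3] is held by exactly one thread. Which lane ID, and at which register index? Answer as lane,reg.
9,3

r: 10->gid=2,r8=1  c: 3->tid=1,i&1=1
L=2*4+1=9  i=1*2+1=3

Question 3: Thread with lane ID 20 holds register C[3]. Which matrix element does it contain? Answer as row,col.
lane 20: grp=5 (20/4), tig=0 (20%4)
i=3: r=5+8=13, c=0*2+1=1

13,1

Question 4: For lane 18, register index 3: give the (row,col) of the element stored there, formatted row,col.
lane 18→18/4=4, 18 mod 4=2
i=3  r:4+8→12  c:2·2+1→5

12,5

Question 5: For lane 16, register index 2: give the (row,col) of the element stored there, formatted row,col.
12,0

lane 16: G=4 (16/4), T=0 (16%4)
i=2: r=4+8=12, c=0*2+0=0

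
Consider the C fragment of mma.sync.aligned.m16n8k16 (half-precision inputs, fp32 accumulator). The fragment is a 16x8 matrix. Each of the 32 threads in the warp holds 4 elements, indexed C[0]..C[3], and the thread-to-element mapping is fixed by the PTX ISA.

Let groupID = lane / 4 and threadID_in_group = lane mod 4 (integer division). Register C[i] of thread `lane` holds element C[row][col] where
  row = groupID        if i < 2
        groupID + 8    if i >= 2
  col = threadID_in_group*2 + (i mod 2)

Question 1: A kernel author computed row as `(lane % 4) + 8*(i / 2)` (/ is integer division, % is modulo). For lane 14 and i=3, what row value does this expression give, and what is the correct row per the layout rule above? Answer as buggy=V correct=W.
buggy=10 correct=11

`(lane % 4) + 8*(i / 2)`[14,3]->10
lane 14: gid=3 (14/4), tid=2 (14%4)
i=3: r=3+8=11, c=2*2+1=5
row: 10 vs 11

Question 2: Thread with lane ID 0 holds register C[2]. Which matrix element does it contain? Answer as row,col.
8,0

0: grp=0,tig=0
[2] (0+8,0*2+0) = (8,0)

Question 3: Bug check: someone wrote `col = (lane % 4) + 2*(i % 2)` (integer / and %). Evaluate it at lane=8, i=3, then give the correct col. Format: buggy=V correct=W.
`(lane % 4) + 2*(i % 2)`[8,3]→2
lane 8: G=2 (8/4), T=0 (8%4)
i=3: r=2+8=10, c=0*2+1=1
col: 2 vs 1

buggy=2 correct=1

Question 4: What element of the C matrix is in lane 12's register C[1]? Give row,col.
3,1

12: G=3,T=0
[1] (3+0,0*2+1) = (3,1)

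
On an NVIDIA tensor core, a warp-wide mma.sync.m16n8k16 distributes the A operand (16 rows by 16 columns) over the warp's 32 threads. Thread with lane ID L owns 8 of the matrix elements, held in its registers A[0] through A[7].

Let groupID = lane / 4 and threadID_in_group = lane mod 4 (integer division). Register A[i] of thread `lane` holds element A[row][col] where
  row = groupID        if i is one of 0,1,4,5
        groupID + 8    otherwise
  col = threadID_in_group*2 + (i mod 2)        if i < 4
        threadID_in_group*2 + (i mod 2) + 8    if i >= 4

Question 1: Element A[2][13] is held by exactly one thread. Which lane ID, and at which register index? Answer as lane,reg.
r:2=>grp=2,rB=0  c:13=>cB=1,tig=2,lo=1
L=2*4+2=10  i=1*4+0*2+1=5

10,5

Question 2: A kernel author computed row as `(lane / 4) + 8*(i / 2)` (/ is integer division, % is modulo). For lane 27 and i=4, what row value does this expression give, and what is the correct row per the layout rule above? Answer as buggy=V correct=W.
`(lane / 4) + 8*(i / 2)`[27,4]->22
L=27->g=27>>2=6, t=27&3=3
[4]->row 6+0=6  col 3·2+0+8=14
row: 22 vs 6

buggy=22 correct=6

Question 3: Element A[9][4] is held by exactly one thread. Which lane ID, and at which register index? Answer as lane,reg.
r=9->g=1,rb=1  c=4->cb=0,t=2,b0=0
L=1*4+2=6  i=0*4+1*2+0=2

6,2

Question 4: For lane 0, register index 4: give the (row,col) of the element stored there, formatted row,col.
0,8

lane 0→0/4=0, 0 mod 4=0
i=4  r:0+0→0  c:2·0+0+8→8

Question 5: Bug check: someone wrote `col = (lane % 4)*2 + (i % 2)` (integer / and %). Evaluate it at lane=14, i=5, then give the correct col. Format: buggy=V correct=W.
buggy=5 correct=13

`(lane % 4)*2 + (i % 2)`[14,5]⇒5
14: gr=3,th=2
[5] (3+0,2*2+1+8) = (3,13)
col: 5 vs 13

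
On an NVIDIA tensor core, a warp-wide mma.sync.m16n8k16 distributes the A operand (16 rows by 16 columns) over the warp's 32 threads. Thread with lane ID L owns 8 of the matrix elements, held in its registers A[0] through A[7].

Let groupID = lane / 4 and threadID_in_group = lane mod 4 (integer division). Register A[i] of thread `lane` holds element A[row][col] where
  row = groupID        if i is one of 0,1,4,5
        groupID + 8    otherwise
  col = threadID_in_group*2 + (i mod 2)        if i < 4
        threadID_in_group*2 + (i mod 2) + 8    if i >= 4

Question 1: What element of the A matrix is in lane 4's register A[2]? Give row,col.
9,0

L=4=>grp=4>>2=1, tig=4&3=0
[2]=>row 1+8=9  col 0·2+0+0=0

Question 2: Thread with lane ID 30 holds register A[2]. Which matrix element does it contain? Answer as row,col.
lane 30⇒30/4=7, 30 mod 4=2
i=2  r:7+8⇒15  c:2·2+0+0⇒4

15,4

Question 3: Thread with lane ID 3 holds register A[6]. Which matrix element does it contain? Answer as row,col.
8,14

3: G=0,T=3
[6] (0+8,3*2+0+8) = (8,14)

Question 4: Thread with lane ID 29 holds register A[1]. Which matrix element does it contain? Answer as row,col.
29: gr=7,th=1
[1] (7+0,1*2+1+0) = (7,3)

7,3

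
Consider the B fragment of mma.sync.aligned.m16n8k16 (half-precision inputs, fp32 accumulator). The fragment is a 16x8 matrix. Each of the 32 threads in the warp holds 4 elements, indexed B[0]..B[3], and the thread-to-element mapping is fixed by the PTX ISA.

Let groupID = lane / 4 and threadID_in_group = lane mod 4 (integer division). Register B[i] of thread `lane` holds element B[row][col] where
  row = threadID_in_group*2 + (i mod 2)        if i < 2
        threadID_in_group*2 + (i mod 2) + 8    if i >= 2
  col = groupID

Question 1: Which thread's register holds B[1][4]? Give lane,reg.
16,1

c=4⇒gr=4  r=1⇒Rb=0,th=0,odd=1
L=4*4+0=16  i=0*2+1=1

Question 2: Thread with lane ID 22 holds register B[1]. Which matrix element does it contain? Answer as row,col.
5,5

lane 22->22/4=5, 22 mod 4=2
i=1  r:2·2+1+0->5  c:5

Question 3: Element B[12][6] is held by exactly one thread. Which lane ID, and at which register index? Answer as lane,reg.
26,2

c=6→G=6  r=12→rhi=1,T=2,p=0
L=6*4+2=26  i=1*2+0=2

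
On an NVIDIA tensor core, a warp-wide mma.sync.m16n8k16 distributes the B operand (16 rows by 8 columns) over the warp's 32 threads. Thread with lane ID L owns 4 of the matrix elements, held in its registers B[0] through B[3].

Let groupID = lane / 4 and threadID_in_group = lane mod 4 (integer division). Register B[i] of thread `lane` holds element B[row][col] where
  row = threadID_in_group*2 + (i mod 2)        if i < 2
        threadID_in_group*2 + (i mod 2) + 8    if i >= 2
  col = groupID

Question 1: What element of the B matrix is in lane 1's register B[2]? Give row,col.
10,0

1: g=0,t=1
[2] (1*2+0+8,0) = (10,0)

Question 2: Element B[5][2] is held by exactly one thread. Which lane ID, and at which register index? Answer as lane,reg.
c=2->g=2  r=5->rb=0,t=2,b0=1
L=2*4+2=10  i=0*2+1=1

10,1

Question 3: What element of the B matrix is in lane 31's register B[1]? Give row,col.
lane 31: gid=7 (31/4), tid=3 (31%4)
i=1: r=3*2+1+0=7, c=gid=7

7,7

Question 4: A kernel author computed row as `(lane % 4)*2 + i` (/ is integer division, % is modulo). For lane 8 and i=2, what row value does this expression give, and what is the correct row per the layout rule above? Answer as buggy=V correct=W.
`(lane % 4)*2 + i`[8,2]->2
lane 8->8/4=2, 8 mod 4=0
i=2  r:2·0+0+8->8  c:2
row: 2 vs 8

buggy=2 correct=8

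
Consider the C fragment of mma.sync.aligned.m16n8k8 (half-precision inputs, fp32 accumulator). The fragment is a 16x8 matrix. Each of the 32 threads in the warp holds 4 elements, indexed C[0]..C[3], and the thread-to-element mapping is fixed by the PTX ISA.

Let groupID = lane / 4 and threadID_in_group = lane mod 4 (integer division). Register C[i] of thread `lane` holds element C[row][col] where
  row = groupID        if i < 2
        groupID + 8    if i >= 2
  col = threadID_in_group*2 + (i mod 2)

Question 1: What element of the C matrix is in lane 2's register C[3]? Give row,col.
8,5

2: gr=0,th=2
[3] (0+8,2*2+1) = (8,5)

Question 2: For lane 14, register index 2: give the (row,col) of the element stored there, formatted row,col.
L=14⇒gr=14>>2=3, th=14&3=2
[2]⇒row 3+8=11  col 2·2+0=4

11,4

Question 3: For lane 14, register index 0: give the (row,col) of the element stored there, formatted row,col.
lane 14: gid=3 (14/4), tid=2 (14%4)
i=0: r=3+0=3, c=2*2+0=4

3,4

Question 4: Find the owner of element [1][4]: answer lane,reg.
6,0

r:1=>grp=1,rB=0  c:4=>tig=2,lo=0
L=1*4+2=6  i=0*2+0=0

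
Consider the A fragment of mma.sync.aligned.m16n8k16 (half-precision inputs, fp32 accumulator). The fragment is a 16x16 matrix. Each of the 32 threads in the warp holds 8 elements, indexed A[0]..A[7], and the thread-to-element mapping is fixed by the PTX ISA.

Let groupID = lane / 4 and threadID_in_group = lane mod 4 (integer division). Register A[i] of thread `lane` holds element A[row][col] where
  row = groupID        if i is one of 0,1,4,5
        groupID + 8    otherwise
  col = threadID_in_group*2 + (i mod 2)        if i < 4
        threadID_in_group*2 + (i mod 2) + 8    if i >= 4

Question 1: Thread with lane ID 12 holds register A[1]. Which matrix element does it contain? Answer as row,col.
3,1

L=12→G=12>>2=3, T=12&3=0
[1]→row 3+0=3  col 0·2+1+0=1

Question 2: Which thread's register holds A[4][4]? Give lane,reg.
18,0

r=4⇒gr=4,Rb=0  c=4⇒Cb=0,th=2,odd=0
L=4*4+2=18  i=0*4+0*2+0=0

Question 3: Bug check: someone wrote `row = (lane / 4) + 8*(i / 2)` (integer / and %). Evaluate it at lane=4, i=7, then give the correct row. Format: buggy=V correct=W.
buggy=25 correct=9

`(lane / 4) + 8*(i / 2)`[4,7]→25
4: G=1,T=0
[7] (1+8,0*2+1+8) = (9,9)
row: 25 vs 9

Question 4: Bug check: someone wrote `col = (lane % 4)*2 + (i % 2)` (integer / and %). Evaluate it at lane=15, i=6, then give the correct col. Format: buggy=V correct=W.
`(lane % 4)*2 + (i % 2)`[15,6]=>6
15: grp=3,tig=3
[6] (3+8,3*2+0+8) = (11,14)
col: 6 vs 14

buggy=6 correct=14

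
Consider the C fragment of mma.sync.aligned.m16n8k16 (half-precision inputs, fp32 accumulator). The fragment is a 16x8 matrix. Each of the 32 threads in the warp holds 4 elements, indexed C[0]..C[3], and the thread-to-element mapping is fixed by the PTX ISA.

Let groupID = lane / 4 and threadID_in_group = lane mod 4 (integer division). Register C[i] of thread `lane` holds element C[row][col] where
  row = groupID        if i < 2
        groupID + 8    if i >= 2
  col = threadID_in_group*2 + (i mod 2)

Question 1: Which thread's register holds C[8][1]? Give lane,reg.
r=8->g=0,rb=1  c=1->t=0,b0=1
L=0*4+0=0  i=1*2+1=3

0,3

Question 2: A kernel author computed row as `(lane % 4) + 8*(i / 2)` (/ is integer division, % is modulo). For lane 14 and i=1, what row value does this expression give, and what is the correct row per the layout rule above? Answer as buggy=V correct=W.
buggy=2 correct=3

`(lane % 4) + 8*(i / 2)`[14,1]⇒2
L=14⇒gr=14>>2=3, th=14&3=2
[1]⇒row 3+0=3  col 2·2+1=5
row: 2 vs 3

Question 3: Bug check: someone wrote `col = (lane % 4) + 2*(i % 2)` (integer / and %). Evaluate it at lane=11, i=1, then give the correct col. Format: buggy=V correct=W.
buggy=5 correct=7

`(lane % 4) + 2*(i % 2)`[11,1]=>5
lane 11: grp=2 (11/4), tig=3 (11%4)
i=1: r=2+0=2, c=3*2+1=7
col: 5 vs 7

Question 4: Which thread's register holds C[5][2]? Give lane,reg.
21,0

r=5->g=5,rb=0  c=2->t=1,b0=0
L=5*4+1=21  i=0*2+0=0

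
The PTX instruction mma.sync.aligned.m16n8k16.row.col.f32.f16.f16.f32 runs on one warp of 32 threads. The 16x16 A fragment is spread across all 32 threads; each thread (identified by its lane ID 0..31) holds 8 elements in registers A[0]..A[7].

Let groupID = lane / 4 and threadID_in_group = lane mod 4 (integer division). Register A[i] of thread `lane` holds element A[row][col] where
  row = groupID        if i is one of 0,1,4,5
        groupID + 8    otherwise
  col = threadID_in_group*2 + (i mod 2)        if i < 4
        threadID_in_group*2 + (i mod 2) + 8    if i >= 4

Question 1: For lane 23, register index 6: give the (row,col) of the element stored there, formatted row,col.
13,14

lane 23: grp=5 (23/4), tig=3 (23%4)
i=6: r=5+8=13, c=3*2+0+8=14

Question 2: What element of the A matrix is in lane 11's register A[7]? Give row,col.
10,15

lane 11=>11/4=2, 11 mod 4=3
i=7  r:2+8=>10  c:2·3+1+8=>15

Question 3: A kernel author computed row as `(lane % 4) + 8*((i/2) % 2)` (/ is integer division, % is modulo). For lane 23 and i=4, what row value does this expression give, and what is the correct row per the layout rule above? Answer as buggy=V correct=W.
buggy=3 correct=5

`(lane % 4) + 8*((i/2) % 2)`[23,4]→3
lane 23: G=5 (23/4), T=3 (23%4)
i=4: r=5+0=5, c=3*2+0+8=14
row: 3 vs 5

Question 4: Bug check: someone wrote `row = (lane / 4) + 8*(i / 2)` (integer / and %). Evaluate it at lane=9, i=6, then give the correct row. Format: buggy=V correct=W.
buggy=26 correct=10

`(lane / 4) + 8*(i / 2)`[9,6]→26
lane 9: G=2 (9/4), T=1 (9%4)
i=6: r=2+8=10, c=1*2+0+8=10
row: 26 vs 10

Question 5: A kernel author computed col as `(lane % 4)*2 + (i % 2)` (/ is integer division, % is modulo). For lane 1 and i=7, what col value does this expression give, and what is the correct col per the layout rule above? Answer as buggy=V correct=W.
buggy=3 correct=11

`(lane % 4)*2 + (i % 2)`[1,7]→3
lane 1: G=0 (1/4), T=1 (1%4)
i=7: r=0+8=8, c=1*2+1+8=11
col: 3 vs 11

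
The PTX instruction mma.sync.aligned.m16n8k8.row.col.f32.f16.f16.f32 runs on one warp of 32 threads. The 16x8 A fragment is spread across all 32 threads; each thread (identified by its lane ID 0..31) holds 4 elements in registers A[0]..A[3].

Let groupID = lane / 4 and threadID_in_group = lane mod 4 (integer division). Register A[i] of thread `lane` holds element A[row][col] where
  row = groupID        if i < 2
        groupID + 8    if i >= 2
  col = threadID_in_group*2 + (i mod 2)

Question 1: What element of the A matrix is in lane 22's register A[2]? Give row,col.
13,4

L=22⇒gr=22>>2=5, th=22&3=2
[2]⇒row 5+8=13  col 2·2+0=4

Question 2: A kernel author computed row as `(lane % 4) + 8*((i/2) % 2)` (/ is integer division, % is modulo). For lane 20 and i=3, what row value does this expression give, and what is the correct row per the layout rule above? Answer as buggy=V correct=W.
buggy=8 correct=13

`(lane % 4) + 8*((i/2) % 2)`[20,3]=>8
L=20=>grp=20>>2=5, tig=20&3=0
[3]=>row 5+8=13  col 0·2+1=1
row: 8 vs 13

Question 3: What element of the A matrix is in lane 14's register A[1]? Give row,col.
lane 14=>14/4=3, 14 mod 4=2
i=1  r:3+0=>3  c:2·2+1=>5

3,5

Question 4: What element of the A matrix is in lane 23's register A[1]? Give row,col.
lane 23: gid=5 (23/4), tid=3 (23%4)
i=1: r=5+0=5, c=3*2+1=7

5,7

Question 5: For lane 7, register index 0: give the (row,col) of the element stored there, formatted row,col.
lane 7: g=1 (7/4), t=3 (7%4)
i=0: r=1+0=1, c=3*2+0=6

1,6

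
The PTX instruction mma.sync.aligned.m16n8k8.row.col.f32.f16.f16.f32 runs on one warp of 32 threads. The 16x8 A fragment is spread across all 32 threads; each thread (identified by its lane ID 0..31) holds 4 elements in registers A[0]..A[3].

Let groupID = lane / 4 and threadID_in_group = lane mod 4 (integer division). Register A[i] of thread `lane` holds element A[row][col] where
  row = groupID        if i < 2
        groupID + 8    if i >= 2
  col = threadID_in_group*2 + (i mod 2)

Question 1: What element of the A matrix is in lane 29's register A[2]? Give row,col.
15,2

lane 29: grp=7 (29/4), tig=1 (29%4)
i=2: r=7+8=15, c=1*2+0=2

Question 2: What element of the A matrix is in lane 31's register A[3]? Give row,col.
15,7

31: grp=7,tig=3
[3] (7+8,3*2+1) = (15,7)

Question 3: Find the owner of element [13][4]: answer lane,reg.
22,2

r:13=>grp=5,rB=1  c:4=>tig=2,lo=0
L=5*4+2=22  i=1*2+0=2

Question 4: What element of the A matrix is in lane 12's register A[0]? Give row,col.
lane 12=>12/4=3, 12 mod 4=0
i=0  r:3+0=>3  c:2·0+0=>0

3,0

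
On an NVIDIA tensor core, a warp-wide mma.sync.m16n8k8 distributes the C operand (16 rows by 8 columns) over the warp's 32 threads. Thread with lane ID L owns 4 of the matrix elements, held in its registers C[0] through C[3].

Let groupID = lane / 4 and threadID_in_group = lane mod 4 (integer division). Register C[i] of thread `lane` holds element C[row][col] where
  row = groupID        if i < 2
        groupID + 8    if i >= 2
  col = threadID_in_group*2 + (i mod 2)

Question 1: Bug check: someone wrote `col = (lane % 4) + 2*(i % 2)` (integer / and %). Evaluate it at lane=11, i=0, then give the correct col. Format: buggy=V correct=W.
buggy=3 correct=6

`(lane % 4) + 2*(i % 2)`[11,0]=>3
L=11=>grp=11>>2=2, tig=11&3=3
[0]=>row 2+0=2  col 3·2+0=6
col: 3 vs 6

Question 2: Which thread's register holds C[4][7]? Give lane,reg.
19,1

r:4=>grp=4,rB=0  c:7=>tig=3,lo=1
L=4*4+3=19  i=0*2+1=1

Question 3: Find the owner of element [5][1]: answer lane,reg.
r=5→G=5,rhi=0  c=1→T=0,p=1
L=5*4+0=20  i=0*2+1=1

20,1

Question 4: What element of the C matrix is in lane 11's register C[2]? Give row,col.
lane 11: g=2 (11/4), t=3 (11%4)
i=2: r=2+8=10, c=3*2+0=6

10,6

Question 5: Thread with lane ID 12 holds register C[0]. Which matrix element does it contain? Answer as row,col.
3,0

12: g=3,t=0
[0] (3+0,0*2+0) = (3,0)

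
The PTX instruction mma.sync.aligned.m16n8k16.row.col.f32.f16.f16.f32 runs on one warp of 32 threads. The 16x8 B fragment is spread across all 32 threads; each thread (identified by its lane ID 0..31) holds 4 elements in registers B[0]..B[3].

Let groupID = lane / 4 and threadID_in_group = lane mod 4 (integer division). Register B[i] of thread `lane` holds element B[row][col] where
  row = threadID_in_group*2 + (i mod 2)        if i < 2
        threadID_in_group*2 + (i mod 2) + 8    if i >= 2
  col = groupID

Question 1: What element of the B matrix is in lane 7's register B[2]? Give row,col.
14,1

lane 7: gr=1 (7/4), th=3 (7%4)
i=2: r=3*2+0+8=14, c=gr=1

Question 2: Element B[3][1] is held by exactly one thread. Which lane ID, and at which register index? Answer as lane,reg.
c=1→G=1  r=3→rhi=0,T=1,p=1
L=1*4+1=5  i=0*2+1=1

5,1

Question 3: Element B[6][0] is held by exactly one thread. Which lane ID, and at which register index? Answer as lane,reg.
3,0

c=0→G=0  r=6→rhi=0,T=3,p=0
L=0*4+3=3  i=0*2+0=0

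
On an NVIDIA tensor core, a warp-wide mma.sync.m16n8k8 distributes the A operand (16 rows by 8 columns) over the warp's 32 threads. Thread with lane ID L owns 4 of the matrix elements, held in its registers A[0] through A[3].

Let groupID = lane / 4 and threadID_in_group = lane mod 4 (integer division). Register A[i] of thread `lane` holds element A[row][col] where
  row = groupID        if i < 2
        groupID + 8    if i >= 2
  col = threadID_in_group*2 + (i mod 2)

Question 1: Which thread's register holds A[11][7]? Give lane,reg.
r=11⇒gr=3,Rb=1  c=7⇒th=3,odd=1
L=3*4+3=15  i=1*2+1=3

15,3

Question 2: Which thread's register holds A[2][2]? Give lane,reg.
9,0

r=2→G=2,rhi=0  c=2→T=1,p=0
L=2*4+1=9  i=0*2+0=0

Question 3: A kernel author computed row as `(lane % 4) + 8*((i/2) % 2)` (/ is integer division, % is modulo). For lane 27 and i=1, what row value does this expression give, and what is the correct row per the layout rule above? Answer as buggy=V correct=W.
`(lane % 4) + 8*((i/2) % 2)`[27,1]=>3
L=27=>grp=27>>2=6, tig=27&3=3
[1]=>row 6+0=6  col 3·2+1=7
row: 3 vs 6

buggy=3 correct=6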